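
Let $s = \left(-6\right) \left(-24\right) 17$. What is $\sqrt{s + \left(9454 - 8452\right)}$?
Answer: $5 \sqrt{138} \approx 58.737$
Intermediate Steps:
$s = 2448$ ($s = 144 \cdot 17 = 2448$)
$\sqrt{s + \left(9454 - 8452\right)} = \sqrt{2448 + \left(9454 - 8452\right)} = \sqrt{2448 + 1002} = \sqrt{3450} = 5 \sqrt{138}$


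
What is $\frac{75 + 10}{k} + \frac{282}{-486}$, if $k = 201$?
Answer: $- \frac{854}{5427} \approx -0.15736$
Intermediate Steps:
$\frac{75 + 10}{k} + \frac{282}{-486} = \frac{75 + 10}{201} + \frac{282}{-486} = 85 \cdot \frac{1}{201} + 282 \left(- \frac{1}{486}\right) = \frac{85}{201} - \frac{47}{81} = - \frac{854}{5427}$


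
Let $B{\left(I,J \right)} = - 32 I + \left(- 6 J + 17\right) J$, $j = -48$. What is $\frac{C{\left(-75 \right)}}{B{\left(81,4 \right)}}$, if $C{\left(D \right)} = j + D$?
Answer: $\frac{123}{2620} \approx 0.046947$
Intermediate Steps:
$B{\left(I,J \right)} = - 32 I + J \left(17 - 6 J\right)$ ($B{\left(I,J \right)} = - 32 I + \left(17 - 6 J\right) J = - 32 I + J \left(17 - 6 J\right)$)
$C{\left(D \right)} = -48 + D$
$\frac{C{\left(-75 \right)}}{B{\left(81,4 \right)}} = \frac{-48 - 75}{\left(-32\right) 81 - 6 \cdot 4^{2} + 17 \cdot 4} = - \frac{123}{-2592 - 96 + 68} = - \frac{123}{-2620} = \left(-123\right) \left(- \frac{1}{2620}\right) = \frac{123}{2620}$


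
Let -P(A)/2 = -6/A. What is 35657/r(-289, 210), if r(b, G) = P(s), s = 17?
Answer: 606169/12 ≈ 50514.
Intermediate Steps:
P(A) = 12/A (P(A) = -(-12)/A = 12/A)
r(b, G) = 12/17
35657/r(-289, 210) = 35657/(12/17) = 35657*(17/12) = 606169/12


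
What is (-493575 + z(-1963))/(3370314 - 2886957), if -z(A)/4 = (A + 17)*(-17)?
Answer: -625903/483357 ≈ -1.2949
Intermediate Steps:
z(A) = 1156 + 68*A (z(A) = -4*(A + 17)*(-17) = -4*(17 + A)*(-17) = -4*(-289 - 17*A) = 1156 + 68*A)
(-493575 + z(-1963))/(3370314 - 2886957) = (-493575 + (1156 + 68*(-1963)))/(3370314 - 2886957) = (-493575 + (1156 - 133484))/483357 = (-493575 - 132328)*(1/483357) = -625903*1/483357 = -625903/483357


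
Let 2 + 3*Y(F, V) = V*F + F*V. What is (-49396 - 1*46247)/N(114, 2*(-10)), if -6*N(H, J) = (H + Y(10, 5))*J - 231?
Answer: -1721574/9493 ≈ -181.35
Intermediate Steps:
Y(F, V) = -2/3 + 2*F*V/3 (Y(F, V) = -2/3 + (V*F + F*V)/3 = -2/3 + (F*V + F*V)/3 = -2/3 + (2*F*V)/3 = -2/3 + 2*F*V/3)
N(H, J) = 77/2 - J*(98/3 + H)/6 (N(H, J) = -((H + (-2/3 + (2/3)*10*5))*J - 231)/6 = -((H + (-2/3 + 100/3))*J - 231)/6 = -((H + 98/3)*J - 231)/6 = -((98/3 + H)*J - 231)/6 = -(J*(98/3 + H) - 231)/6 = -(-231 + J*(98/3 + H))/6 = 77/2 - J*(98/3 + H)/6)
(-49396 - 1*46247)/N(114, 2*(-10)) = (-49396 - 1*46247)/(77/2 - 98*(-10)/9 - 1/6*114*2*(-10)) = (-49396 - 46247)/(77/2 - 49/9*(-20) - 1/6*114*(-20)) = -95643/(77/2 + 980/9 + 380) = -95643/9493/18 = -95643*18/9493 = -1721574/9493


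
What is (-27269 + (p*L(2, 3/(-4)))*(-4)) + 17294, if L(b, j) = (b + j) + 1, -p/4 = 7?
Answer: -9723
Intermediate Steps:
p = -28 (p = -4*7 = -28)
L(b, j) = 1 + b + j
(-27269 + (p*L(2, 3/(-4)))*(-4)) + 17294 = (-27269 - 28*(1 + 2 + 3/(-4))*(-4)) + 17294 = (-27269 - 28*(1 + 2 + 3*(-¼))*(-4)) + 17294 = (-27269 - 28*(1 + 2 - ¾)*(-4)) + 17294 = (-27269 - 28*9/4*(-4)) + 17294 = (-27269 - 63*(-4)) + 17294 = (-27269 + 252) + 17294 = -27017 + 17294 = -9723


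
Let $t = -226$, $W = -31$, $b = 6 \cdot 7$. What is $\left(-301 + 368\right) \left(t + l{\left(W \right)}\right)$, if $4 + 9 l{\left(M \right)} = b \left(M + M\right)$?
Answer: $- \frac{311014}{9} \approx -34557.0$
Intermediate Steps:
$b = 42$
$l{\left(M \right)} = - \frac{4}{9} + \frac{28 M}{3}$ ($l{\left(M \right)} = - \frac{4}{9} + \frac{42 \left(M + M\right)}{9} = - \frac{4}{9} + \frac{42 \cdot 2 M}{9} = - \frac{4}{9} + \frac{84 M}{9} = - \frac{4}{9} + \frac{28 M}{3}$)
$\left(-301 + 368\right) \left(t + l{\left(W \right)}\right) = \left(-301 + 368\right) \left(-226 + \left(- \frac{4}{9} + \frac{28}{3} \left(-31\right)\right)\right) = 67 \left(-226 - \frac{2608}{9}\right) = 67 \left(- \frac{4642}{9}\right) = - \frac{311014}{9}$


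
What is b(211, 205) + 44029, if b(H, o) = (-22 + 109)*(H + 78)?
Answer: 69172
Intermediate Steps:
b(H, o) = 6786 + 87*H (b(H, o) = 87*(78 + H) = 6786 + 87*H)
b(211, 205) + 44029 = (6786 + 87*211) + 44029 = (6786 + 18357) + 44029 = 25143 + 44029 = 69172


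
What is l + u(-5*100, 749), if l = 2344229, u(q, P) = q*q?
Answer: 2594229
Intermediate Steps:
u(q, P) = q²
l + u(-5*100, 749) = 2344229 + (-5*100)² = 2344229 + (-500)² = 2344229 + 250000 = 2594229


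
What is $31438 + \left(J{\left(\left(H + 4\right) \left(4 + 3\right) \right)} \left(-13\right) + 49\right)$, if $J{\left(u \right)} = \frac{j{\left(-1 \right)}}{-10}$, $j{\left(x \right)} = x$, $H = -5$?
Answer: $\frac{314857}{10} \approx 31486.0$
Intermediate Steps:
$J{\left(u \right)} = \frac{1}{10}$ ($J{\left(u \right)} = - \frac{1}{-10} = \left(-1\right) \left(- \frac{1}{10}\right) = \frac{1}{10}$)
$31438 + \left(J{\left(\left(H + 4\right) \left(4 + 3\right) \right)} \left(-13\right) + 49\right) = 31438 + \left(\frac{1}{10} \left(-13\right) + 49\right) = 31438 + \left(- \frac{13}{10} + 49\right) = 31438 + \frac{477}{10} = \frac{314857}{10}$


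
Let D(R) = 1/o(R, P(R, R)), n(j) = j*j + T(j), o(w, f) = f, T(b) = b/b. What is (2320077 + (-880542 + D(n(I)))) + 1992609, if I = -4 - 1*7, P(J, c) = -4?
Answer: 13728575/4 ≈ 3.4321e+6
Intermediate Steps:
T(b) = 1
I = -11 (I = -4 - 7 = -11)
n(j) = 1 + j² (n(j) = j*j + 1 = j² + 1 = 1 + j²)
D(R) = -¼ (D(R) = 1/(-4) = -¼)
(2320077 + (-880542 + D(n(I)))) + 1992609 = (2320077 + (-880542 - ¼)) + 1992609 = (2320077 - 3522169/4) + 1992609 = 5758139/4 + 1992609 = 13728575/4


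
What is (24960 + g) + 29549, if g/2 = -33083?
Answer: -11657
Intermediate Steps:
g = -66166 (g = 2*(-33083) = -66166)
(24960 + g) + 29549 = (24960 - 66166) + 29549 = -41206 + 29549 = -11657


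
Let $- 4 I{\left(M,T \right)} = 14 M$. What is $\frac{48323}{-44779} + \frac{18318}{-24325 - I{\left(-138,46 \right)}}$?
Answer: $- \frac{144218479}{79348388} \approx -1.8175$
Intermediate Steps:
$I{\left(M,T \right)} = - \frac{7 M}{2}$ ($I{\left(M,T \right)} = - \frac{14 M}{4} = - \frac{7 M}{2}$)
$\frac{48323}{-44779} + \frac{18318}{-24325 - I{\left(-138,46 \right)}} = \frac{48323}{-44779} + \frac{18318}{-24325 - \left(- \frac{7}{2}\right) \left(-138\right)} = 48323 \left(- \frac{1}{44779}\right) + \frac{18318}{-24325 - 483} = - \frac{48323}{44779} + \frac{18318}{-24325 - 483} = - \frac{48323}{44779} + \frac{18318}{-24808} = - \frac{48323}{44779} + 18318 \left(- \frac{1}{24808}\right) = - \frac{48323}{44779} - \frac{9159}{12404} = - \frac{144218479}{79348388}$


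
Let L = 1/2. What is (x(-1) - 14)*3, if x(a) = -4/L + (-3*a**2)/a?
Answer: -57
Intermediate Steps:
L = 1/2 (L = 1*(1/2) = 1/2 ≈ 0.50000)
x(a) = -8 - 3*a (x(a) = -4/1/2 + (-3*a**2)/a = -4*2 - 3*a = -8 - 3*a)
(x(-1) - 14)*3 = ((-8 - 3*(-1)) - 14)*3 = ((-8 + 3) - 14)*3 = (-5 - 14)*3 = -19*3 = -57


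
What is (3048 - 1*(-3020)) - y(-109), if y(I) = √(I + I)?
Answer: 6068 - I*√218 ≈ 6068.0 - 14.765*I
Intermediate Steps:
y(I) = √2*√I (y(I) = √(2*I) = √2*√I)
(3048 - 1*(-3020)) - y(-109) = (3048 - 1*(-3020)) - √2*√(-109) = (3048 + 3020) - √2*I*√109 = 6068 - I*√218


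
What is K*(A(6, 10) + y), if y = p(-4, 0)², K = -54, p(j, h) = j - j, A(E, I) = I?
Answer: -540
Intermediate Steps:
p(j, h) = 0
y = 0 (y = 0² = 0)
K*(A(6, 10) + y) = -54*(10 + 0) = -54*10 = -540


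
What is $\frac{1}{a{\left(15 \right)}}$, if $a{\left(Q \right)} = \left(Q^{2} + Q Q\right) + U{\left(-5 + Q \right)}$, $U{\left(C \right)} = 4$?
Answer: $\frac{1}{454} \approx 0.0022026$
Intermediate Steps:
$a{\left(Q \right)} = 4 + 2 Q^{2}$ ($a{\left(Q \right)} = \left(Q^{2} + Q Q\right) + 4 = \left(Q^{2} + Q^{2}\right) + 4 = 2 Q^{2} + 4 = 4 + 2 Q^{2}$)
$\frac{1}{a{\left(15 \right)}} = \frac{1}{4 + 2 \cdot 15^{2}} = \frac{1}{4 + 2 \cdot 225} = \frac{1}{4 + 450} = \frac{1}{454}$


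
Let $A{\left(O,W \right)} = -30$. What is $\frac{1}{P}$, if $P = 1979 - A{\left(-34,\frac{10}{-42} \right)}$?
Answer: $\frac{1}{2009} \approx 0.00049776$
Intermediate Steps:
$P = 2009$ ($P = 1979 - -30 = 1979 + 30 = 2009$)
$\frac{1}{P} = \frac{1}{2009}$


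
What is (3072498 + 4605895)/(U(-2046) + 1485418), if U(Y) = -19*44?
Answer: 7678393/1484582 ≈ 5.1721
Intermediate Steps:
U(Y) = -836
(3072498 + 4605895)/(U(-2046) + 1485418) = (3072498 + 4605895)/(-836 + 1485418) = 7678393/1484582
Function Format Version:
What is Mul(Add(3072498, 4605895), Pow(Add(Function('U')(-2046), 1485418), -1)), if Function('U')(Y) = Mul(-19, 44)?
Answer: Rational(7678393, 1484582) ≈ 5.1721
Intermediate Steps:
Function('U')(Y) = -836
Mul(Add(3072498, 4605895), Pow(Add(Function('U')(-2046), 1485418), -1)) = Mul(Add(3072498, 4605895), Pow(Add(-836, 1485418), -1)) = Mul(7678393, Pow(1484582, -1)) = Mul(7678393, Rational(1, 1484582)) = Rational(7678393, 1484582)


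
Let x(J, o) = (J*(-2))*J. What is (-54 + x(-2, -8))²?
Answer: 3844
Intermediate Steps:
x(J, o) = -2*J² (x(J, o) = (-2*J)*J = -2*J²)
(-54 + x(-2, -8))² = (-54 - 2*(-2)²)² = (-54 - 2*4)² = (-54 - 8)² = (-62)² = 3844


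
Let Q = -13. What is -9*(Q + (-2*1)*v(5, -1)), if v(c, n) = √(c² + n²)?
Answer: 117 + 18*√26 ≈ 208.78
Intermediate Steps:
-9*(Q + (-2*1)*v(5, -1)) = -9*(-13 + (-2*1)*√(5² + (-1)²)) = -9*(-13 - 2*√(25 + 1)) = -9*(-13 - 2*√26) = 117 + 18*√26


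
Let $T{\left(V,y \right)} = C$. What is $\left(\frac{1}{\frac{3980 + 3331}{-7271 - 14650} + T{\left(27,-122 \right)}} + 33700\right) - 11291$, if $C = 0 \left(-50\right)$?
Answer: $\frac{54603426}{2437} \approx 22406.0$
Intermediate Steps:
$C = 0$
$T{\left(V,y \right)} = 0$
$\left(\frac{1}{\frac{3980 + 3331}{-7271 - 14650} + T{\left(27,-122 \right)}} + 33700\right) - 11291 = \left(\frac{1}{\frac{3980 + 3331}{-7271 - 14650} + 0} + 33700\right) - 11291 = \left(\frac{1}{\frac{7311}{-21921} + 0} + 33700\right) - 11291 = \left(\frac{1}{7311 \left(- \frac{1}{21921}\right) + 0} + 33700\right) - 11291 = \left(\frac{1}{- \frac{2437}{7307} + 0} + 33700\right) - 11291 = \left(\frac{1}{- \frac{2437}{7307}} + 33700\right) - 11291 = \left(- \frac{7307}{2437} + 33700\right) - 11291 = \frac{82119593}{2437} - 11291 = \frac{54603426}{2437}$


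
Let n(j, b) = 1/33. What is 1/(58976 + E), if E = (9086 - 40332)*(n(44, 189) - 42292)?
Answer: 33/43609957418 ≈ 7.5671e-10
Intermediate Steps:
n(j, b) = 1/33
E = 43608011210/33 (E = (9086 - 40332)*(1/33 - 42292) = -31246*(-1395635/33) = 43608011210/33 ≈ 1.3215e+9)
1/(58976 + E) = 1/(58976 + 43608011210/33) = 1/(43609957418/33) = 33/43609957418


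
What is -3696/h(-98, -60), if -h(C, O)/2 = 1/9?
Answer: 16632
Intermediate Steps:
h(C, O) = -2/9
-3696/h(-98, -60) = -3696/(-2/9) = -3696*(-9/2) = 16632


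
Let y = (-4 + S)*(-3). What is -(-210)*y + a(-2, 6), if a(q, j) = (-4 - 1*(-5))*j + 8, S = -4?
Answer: 5054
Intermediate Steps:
a(q, j) = 8 + j (a(q, j) = (-4 + 5)*j + 8 = 1*j + 8 = j + 8 = 8 + j)
y = 24 (y = (-4 - 4)*(-3) = -8*(-3) = 24)
-(-210)*y + a(-2, 6) = -(-210)*24 + (8 + 6) = -42*(-120) + 14 = 5040 + 14 = 5054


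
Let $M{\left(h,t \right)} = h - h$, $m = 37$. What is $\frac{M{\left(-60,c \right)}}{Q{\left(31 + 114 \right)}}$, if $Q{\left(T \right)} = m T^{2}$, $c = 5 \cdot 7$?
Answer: $0$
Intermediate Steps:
$c = 35$
$M{\left(h,t \right)} = 0$
$Q{\left(T \right)} = 37 T^{2}$
$\frac{M{\left(-60,c \right)}}{Q{\left(31 + 114 \right)}} = \frac{0}{37 \left(31 + 114\right)^{2}} = \frac{0}{37 \cdot 145^{2}} = \frac{0}{37 \cdot 21025} = \frac{0}{777925} = 0 \cdot \frac{1}{777925} = 0$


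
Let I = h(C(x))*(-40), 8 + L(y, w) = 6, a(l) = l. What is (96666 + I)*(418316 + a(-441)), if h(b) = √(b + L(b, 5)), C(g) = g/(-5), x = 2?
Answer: 40394304750 - 6686000*I*√15 ≈ 4.0394e+10 - 2.5895e+7*I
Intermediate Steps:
L(y, w) = -2 (L(y, w) = -8 + 6 = -2)
C(g) = -g/5 (C(g) = g*(-⅕) = -g/5)
h(b) = √(-2 + b) (h(b) = √(b - 2) = √(-2 + b))
I = -16*I*√15 (I = √(-2 - ⅕*2)*(-40) = √(-2 - ⅖)*(-40) = √(-12/5)*(-40) = (2*I*√15/5)*(-40) = -16*I*√15 ≈ -61.968*I)
(96666 + I)*(418316 + a(-441)) = (96666 - 16*I*√15)*(418316 - 441) = (96666 - 16*I*√15)*417875 = 40394304750 - 6686000*I*√15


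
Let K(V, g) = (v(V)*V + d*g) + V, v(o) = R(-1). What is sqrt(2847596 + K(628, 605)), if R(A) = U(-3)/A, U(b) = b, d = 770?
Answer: sqrt(3315958) ≈ 1821.0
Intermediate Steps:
R(A) = -3/A
v(o) = 3 (v(o) = -3/(-1) = -3*(-1) = 3)
K(V, g) = 4*V + 770*g (K(V, g) = (3*V + 770*g) + V = 4*V + 770*g)
sqrt(2847596 + K(628, 605)) = sqrt(2847596 + (4*628 + 770*605)) = sqrt(2847596 + (2512 + 465850)) = sqrt(2847596 + 468362) = sqrt(3315958)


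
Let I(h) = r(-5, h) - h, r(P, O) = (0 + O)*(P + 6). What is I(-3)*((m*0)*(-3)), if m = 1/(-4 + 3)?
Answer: 0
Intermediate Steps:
r(P, O) = O*(6 + P)
I(h) = 0 (I(h) = h*(6 - 5) - h = h*1 - h = h - h = 0)
m = -1 (m = 1/(-1) = -1)
I(-3)*((m*0)*(-3)) = 0*(-1*0*(-3)) = 0*(0*(-3)) = 0*0 = 0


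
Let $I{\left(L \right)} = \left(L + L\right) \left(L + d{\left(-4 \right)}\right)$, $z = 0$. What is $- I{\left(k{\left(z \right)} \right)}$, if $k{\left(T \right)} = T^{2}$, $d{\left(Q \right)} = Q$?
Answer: $0$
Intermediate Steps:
$I{\left(L \right)} = 2 L \left(-4 + L\right)$ ($I{\left(L \right)} = \left(L + L\right) \left(L - 4\right) = 2 L \left(-4 + L\right)$)
$- I{\left(k{\left(z \right)} \right)} = - 2 \cdot 0^{2} \left(-4 + 0^{2}\right) = - 2 \cdot 0 \left(-4 + 0\right) = - 2 \cdot 0 \left(-4\right) = \left(-1\right) 0 = 0$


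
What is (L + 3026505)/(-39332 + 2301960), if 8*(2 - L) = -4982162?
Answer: 14597109/9050512 ≈ 1.6128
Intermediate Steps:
L = 2491089/4 (L = 2 - ⅛*(-4982162) = 2 + 2491081/4 = 2491089/4 ≈ 6.2277e+5)
(L + 3026505)/(-39332 + 2301960) = (2491089/4 + 3026505)/(-39332 + 2301960) = (14597109/4)/2262628 = (14597109/4)*(1/2262628) = 14597109/9050512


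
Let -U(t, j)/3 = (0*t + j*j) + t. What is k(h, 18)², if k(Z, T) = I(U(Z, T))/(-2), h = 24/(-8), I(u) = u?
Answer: 927369/4 ≈ 2.3184e+5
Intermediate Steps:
U(t, j) = -3*t - 3*j² (U(t, j) = -3*((0*t + j*j) + t) = -3*((0 + j²) + t) = -3*(j² + t) = -3*(t + j²) = -3*t - 3*j²)
h = -3 (h = 24*(-⅛) = -3)
k(Z, T) = 3*Z/2 + 3*T²/2 (k(Z, T) = (-3*Z - 3*T²)/(-2) = (-3*Z - 3*T²)*(-½) = 3*Z/2 + 3*T²/2)
k(h, 18)² = ((3/2)*(-3) + (3/2)*18²)² = (-9/2 + (3/2)*324)² = (-9/2 + 486)² = (963/2)² = 927369/4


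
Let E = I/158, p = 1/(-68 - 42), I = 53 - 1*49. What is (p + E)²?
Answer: 19881/75516100 ≈ 0.00026327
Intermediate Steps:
I = 4 (I = 53 - 49 = 4)
p = -1/110 (p = 1/(-110) = -1/110 ≈ -0.0090909)
E = 2/79 (E = 4/158 = 4*(1/158) = 2/79 ≈ 0.025316)
(p + E)² = (-1/110 + 2/79)² = (141/8690)² = 19881/75516100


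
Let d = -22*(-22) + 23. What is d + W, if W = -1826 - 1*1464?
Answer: -2783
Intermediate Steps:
W = -3290 (W = -1826 - 1464 = -3290)
d = 507 (d = 484 + 23 = 507)
d + W = 507 - 3290 = -2783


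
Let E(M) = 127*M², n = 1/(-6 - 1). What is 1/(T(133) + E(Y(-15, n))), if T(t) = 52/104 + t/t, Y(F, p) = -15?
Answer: 2/57153 ≈ 3.4994e-5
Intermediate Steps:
n = -⅐ (n = 1/(-7) = -⅐ ≈ -0.14286)
T(t) = 3/2 (T(t) = 52*(1/104) + 1 = ½ + 1 = 3/2)
1/(T(133) + E(Y(-15, n))) = 1/(3/2 + 127*(-15)²) = 1/(3/2 + 127*225) = 1/(3/2 + 28575) = 1/(57153/2) = 2/57153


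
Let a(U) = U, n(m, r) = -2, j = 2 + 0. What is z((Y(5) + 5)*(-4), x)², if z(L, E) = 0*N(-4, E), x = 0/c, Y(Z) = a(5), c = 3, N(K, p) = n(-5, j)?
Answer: 0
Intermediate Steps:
j = 2
N(K, p) = -2
Y(Z) = 5
x = 0 (x = 0/3 = 0*(⅓) = 0)
z(L, E) = 0 (z(L, E) = 0*(-2) = 0)
z((Y(5) + 5)*(-4), x)² = 0² = 0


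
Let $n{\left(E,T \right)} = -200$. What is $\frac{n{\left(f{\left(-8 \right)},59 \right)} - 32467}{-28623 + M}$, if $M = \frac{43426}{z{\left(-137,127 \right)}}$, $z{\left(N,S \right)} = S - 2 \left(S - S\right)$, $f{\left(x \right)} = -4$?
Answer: $\frac{4148709}{3591695} \approx 1.1551$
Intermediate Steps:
$z{\left(N,S \right)} = S$ ($z{\left(N,S \right)} = S - 0 = S + 0 = S$)
$M = \frac{43426}{127} \approx 341.94$
$\frac{n{\left(f{\left(-8 \right)},59 \right)} - 32467}{-28623 + M} = \frac{-200 - 32467}{-28623 + \frac{43426}{127}} = - \frac{32667}{- \frac{3591695}{127}} = \left(-32667\right) \left(- \frac{127}{3591695}\right) = \frac{4148709}{3591695}$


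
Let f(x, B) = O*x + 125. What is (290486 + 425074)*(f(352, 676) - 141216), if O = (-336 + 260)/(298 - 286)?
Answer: -102554297720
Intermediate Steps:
O = -19/3 (O = -76/12 = -76*1/12 = -19/3 ≈ -6.3333)
f(x, B) = 125 - 19*x/3 (f(x, B) = -19*x/3 + 125 = 125 - 19*x/3)
(290486 + 425074)*(f(352, 676) - 141216) = (290486 + 425074)*((125 - 19/3*352) - 141216) = 715560*((125 - 6688/3) - 141216) = 715560*(-6313/3 - 141216) = 715560*(-429961/3) = -102554297720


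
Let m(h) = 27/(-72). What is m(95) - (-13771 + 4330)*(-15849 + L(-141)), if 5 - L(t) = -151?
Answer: -1185260907/8 ≈ -1.4816e+8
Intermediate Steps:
L(t) = 156 (L(t) = 5 - 1*(-151) = 5 + 151 = 156)
m(h) = -3/8 (m(h) = 27*(-1/72) = -3/8)
m(95) - (-13771 + 4330)*(-15849 + L(-141)) = -3/8 - (-13771 + 4330)*(-15849 + 156) = -3/8 - (-9441)*(-15693) = -3/8 - 1*148157613 = -3/8 - 148157613 = -1185260907/8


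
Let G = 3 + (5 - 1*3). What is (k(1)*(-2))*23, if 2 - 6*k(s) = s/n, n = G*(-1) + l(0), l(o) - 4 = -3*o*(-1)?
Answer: -23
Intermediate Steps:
l(o) = 4 + 3*o (l(o) = 4 - 3*o*(-1) = 4 + 3*o)
G = 5 (G = 3 + (5 - 3) = 3 + 2 = 5)
n = -1 (n = 5*(-1) + (4 + 3*0) = -5 + (4 + 0) = -5 + 4 = -1)
k(s) = 1/3 + s/6 (k(s) = 1/3 - s/(6*(-1)) = 1/3 - s*(-1)/6 = 1/3 - (-1)*s/6 = 1/3 + s/6)
(k(1)*(-2))*23 = ((1/3 + (1/6)*1)*(-2))*23 = ((1/3 + 1/6)*(-2))*23 = ((1/2)*(-2))*23 = -1*23 = -23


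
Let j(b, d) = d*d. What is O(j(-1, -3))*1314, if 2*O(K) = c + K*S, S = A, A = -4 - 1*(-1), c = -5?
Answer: -21024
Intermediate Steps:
j(b, d) = d²
A = -3 (A = -4 + 1 = -3)
S = -3
O(K) = -5/2 - 3*K/2 (O(K) = (-5 + K*(-3))/2 = (-5 - 3*K)/2 = -5/2 - 3*K/2)
O(j(-1, -3))*1314 = (-5/2 - 3/2*(-3)²)*1314 = (-5/2 - 3/2*9)*1314 = (-5/2 - 27/2)*1314 = -16*1314 = -21024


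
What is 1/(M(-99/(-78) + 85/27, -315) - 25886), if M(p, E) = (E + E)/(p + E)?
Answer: -31147/806208062 ≈ -3.8634e-5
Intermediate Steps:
M(p, E) = 2*E/(E + p) (M(p, E) = (2*E)/(E + p) = 2*E/(E + p))
1/(M(-99/(-78) + 85/27, -315) - 25886) = 1/(2*(-315)/(-315 + (-99/(-78) + 85/27)) - 25886) = 1/(2*(-315)/(-315 + (-99*(-1/78) + 85*(1/27))) - 25886) = 1/(2*(-315)/(-315 + (33/26 + 85/27)) - 25886) = 1/(2*(-315)/(-315 + 3101/702) - 25886) = 1/(2*(-315)/(-218029/702) - 25886) = 1/(2*(-315)*(-702/218029) - 25886) = 1/(63180/31147 - 25886) = 1/(-806208062/31147) = -31147/806208062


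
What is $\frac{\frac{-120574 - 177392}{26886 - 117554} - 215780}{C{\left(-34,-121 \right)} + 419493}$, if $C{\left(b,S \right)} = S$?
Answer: $- \frac{9782021537}{19011810248} \approx -0.51452$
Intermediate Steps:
$\frac{\frac{-120574 - 177392}{26886 - 117554} - 215780}{C{\left(-34,-121 \right)} + 419493} = \frac{\frac{-120574 - 177392}{26886 - 117554} - 215780}{-121 + 419493} = \frac{- \frac{297966}{-90668} - 215780}{419372} = \left(\left(-297966\right) \left(- \frac{1}{90668}\right) - 215780\right) \frac{1}{419372} = \left(\frac{148983}{45334} - 215780\right) \frac{1}{419372} = \left(- \frac{9782021537}{45334}\right) \frac{1}{419372} = - \frac{9782021537}{19011810248}$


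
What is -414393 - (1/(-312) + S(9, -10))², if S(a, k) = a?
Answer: -40346551441/97344 ≈ -4.1447e+5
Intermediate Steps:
-414393 - (1/(-312) + S(9, -10))² = -414393 - (1/(-312) + 9)² = -414393 - (-1/312 + 9)² = -414393 - (2807/312)² = -414393 - 1*7879249/97344 = -414393 - 7879249/97344 = -40346551441/97344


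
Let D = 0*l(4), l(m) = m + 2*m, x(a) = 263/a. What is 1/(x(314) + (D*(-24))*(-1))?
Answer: 314/263 ≈ 1.1939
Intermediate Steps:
l(m) = 3*m
D = 0 (D = 0*(3*4) = 0*12 = 0)
1/(x(314) + (D*(-24))*(-1)) = 1/(263/314 + (0*(-24))*(-1)) = 1/(263*(1/314) + 0*(-1)) = 1/(263/314 + 0) = 1/(263/314) = 314/263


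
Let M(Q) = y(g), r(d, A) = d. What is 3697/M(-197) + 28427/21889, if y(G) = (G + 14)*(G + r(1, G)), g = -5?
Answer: -11414323/112572 ≈ -101.40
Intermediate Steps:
y(G) = (1 + G)*(14 + G) (y(G) = (G + 14)*(G + 1) = (14 + G)*(1 + G) = (1 + G)*(14 + G))
M(Q) = -36 (M(Q) = 14 + (-5)² + 15*(-5) = 14 + 25 - 75 = -36)
3697/M(-197) + 28427/21889 = 3697/(-36) + 28427/21889 = 3697*(-1/36) + 28427*(1/21889) = -3697/36 + 4061/3127 = -11414323/112572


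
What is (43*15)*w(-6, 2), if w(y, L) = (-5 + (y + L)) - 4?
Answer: -8385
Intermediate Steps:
w(y, L) = -9 + L + y (w(y, L) = (-5 + (L + y)) - 4 = (-5 + L + y) - 4 = -9 + L + y)
(43*15)*w(-6, 2) = (43*15)*(-9 + 2 - 6) = 645*(-13) = -8385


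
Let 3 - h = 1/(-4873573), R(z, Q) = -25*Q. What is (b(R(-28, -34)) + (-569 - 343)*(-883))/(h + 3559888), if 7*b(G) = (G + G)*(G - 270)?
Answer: 1008688277383/3795178769494 ≈ 0.26578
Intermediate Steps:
b(G) = 2*G*(-270 + G)/7 (b(G) = ((G + G)*(G - 270))/7 = ((2*G)*(-270 + G))/7 = (2*G*(-270 + G))/7 = 2*G*(-270 + G)/7)
h = 14620720/4873573 (h = 3 - 1/(-4873573) = 3 - 1*(-1/4873573) = 3 + 1/4873573 = 14620720/4873573 ≈ 3.0000)
(b(R(-28, -34)) + (-569 - 343)*(-883))/(h + 3559888) = (2*(-25*(-34))*(-270 - 25*(-34))/7 + (-569 - 343)*(-883))/(14620720/4873573 + 3559888) = ((2/7)*850*(-270 + 850) - 912*(-883))/(17349388660544/4873573) = ((2/7)*850*580 + 805296)*(4873573/17349388660544) = (986000/7 + 805296)*(4873573/17349388660544) = (6623072/7)*(4873573/17349388660544) = 1008688277383/3795178769494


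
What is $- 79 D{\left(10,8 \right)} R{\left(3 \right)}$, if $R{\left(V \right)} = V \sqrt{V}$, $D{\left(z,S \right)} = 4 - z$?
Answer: $1422 \sqrt{3} \approx 2463.0$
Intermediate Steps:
$R{\left(V \right)} = V^{\frac{3}{2}}$
$- 79 D{\left(10,8 \right)} R{\left(3 \right)} = - 79 \left(4 - 10\right) 3^{\frac{3}{2}} = - 79 \left(4 - 10\right) 3 \sqrt{3} = \left(-79\right) \left(-6\right) 3 \sqrt{3} = 474 \cdot 3 \sqrt{3} = 1422 \sqrt{3}$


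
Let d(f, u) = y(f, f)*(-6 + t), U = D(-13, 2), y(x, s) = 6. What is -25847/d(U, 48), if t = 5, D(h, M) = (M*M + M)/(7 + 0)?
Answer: 25847/6 ≈ 4307.8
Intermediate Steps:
D(h, M) = M/7 + M²/7 (D(h, M) = (M² + M)/7 = (M + M²)*(⅐) = M/7 + M²/7)
U = 6/7 (U = (⅐)*2*(1 + 2) = (⅐)*2*3 = 6/7 ≈ 0.85714)
d(f, u) = -6 (d(f, u) = 6*(-6 + 5) = 6*(-1) = -6)
-25847/d(U, 48) = -25847/(-6) = -25847*(-⅙) = 25847/6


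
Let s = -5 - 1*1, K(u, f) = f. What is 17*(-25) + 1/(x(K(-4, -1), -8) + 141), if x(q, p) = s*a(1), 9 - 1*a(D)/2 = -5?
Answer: -11476/27 ≈ -425.04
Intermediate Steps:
s = -6 (s = -5 - 1 = -6)
a(D) = 28 (a(D) = 18 - 2*(-5) = 18 + 10 = 28)
x(q, p) = -168 (x(q, p) = -6*28 = -168)
17*(-25) + 1/(x(K(-4, -1), -8) + 141) = 17*(-25) + 1/(-168 + 141) = -425 + 1/(-27) = -425 - 1/27 = -11476/27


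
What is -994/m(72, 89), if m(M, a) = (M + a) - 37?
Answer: -497/62 ≈ -8.0161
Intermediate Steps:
m(M, a) = -37 + M + a
-994/m(72, 89) = -994/(-37 + 72 + 89) = -994/124 = -994*1/124 = -497/62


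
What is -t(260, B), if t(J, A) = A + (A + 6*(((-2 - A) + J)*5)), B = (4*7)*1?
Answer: -6956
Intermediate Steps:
B = 28 (B = 28*1 = 28)
t(J, A) = -60 - 28*A + 30*J (t(J, A) = A + (A + 6*((-2 + J - A)*5)) = A + (A + 6*(-10 - 5*A + 5*J)) = A + (A + (-60 - 30*A + 30*J)) = A + (-60 - 29*A + 30*J) = -60 - 28*A + 30*J)
-t(260, B) = -(-60 - 28*28 + 30*260) = -(-60 - 784 + 7800) = -1*6956 = -6956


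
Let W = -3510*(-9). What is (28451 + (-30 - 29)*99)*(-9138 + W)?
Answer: 507639720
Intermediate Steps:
W = 31590
(28451 + (-30 - 29)*99)*(-9138 + W) = (28451 + (-30 - 29)*99)*(-9138 + 31590) = (28451 - 59*99)*22452 = (28451 - 5841)*22452 = 22610*22452 = 507639720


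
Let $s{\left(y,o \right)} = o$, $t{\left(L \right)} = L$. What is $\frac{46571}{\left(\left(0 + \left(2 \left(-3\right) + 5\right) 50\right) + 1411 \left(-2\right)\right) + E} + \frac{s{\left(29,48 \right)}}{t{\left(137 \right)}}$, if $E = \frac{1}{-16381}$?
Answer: $- \frac{102256279303}{6445333921} \approx -15.865$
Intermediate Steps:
$E = - \frac{1}{16381} \approx -6.1046 \cdot 10^{-5}$
$\frac{46571}{\left(\left(0 + \left(2 \left(-3\right) + 5\right) 50\right) + 1411 \left(-2\right)\right) + E} + \frac{s{\left(29,48 \right)}}{t{\left(137 \right)}} = \frac{46571}{\left(\left(0 + \left(2 \left(-3\right) + 5\right) 50\right) + 1411 \left(-2\right)\right) - \frac{1}{16381}} + \frac{48}{137} = \frac{46571}{\left(\left(0 + \left(-6 + 5\right) 50\right) - 2822\right) - \frac{1}{16381}} + 48 \cdot \frac{1}{137} = \frac{46571}{\left(\left(0 - 50\right) - 2822\right) - \frac{1}{16381}} + \frac{48}{137} = \frac{46571}{\left(-50 - 2822\right) - \frac{1}{16381}} + \frac{48}{137} = \frac{46571}{-2872 - \frac{1}{16381}} + \frac{48}{137} = \frac{46571}{- \frac{47046233}{16381}} + \frac{48}{137} = 46571 \left(- \frac{16381}{47046233}\right) + \frac{48}{137} = - \frac{762879551}{47046233} + \frac{48}{137} = - \frac{102256279303}{6445333921}$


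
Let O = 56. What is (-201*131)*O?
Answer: -1474536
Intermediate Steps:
(-201*131)*O = -201*131*56 = -26331*56 = -1474536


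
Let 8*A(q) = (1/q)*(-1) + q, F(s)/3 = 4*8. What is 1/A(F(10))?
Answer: 768/9215 ≈ 0.083342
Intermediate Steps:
F(s) = 96 (F(s) = 3*(4*8) = 3*32 = 96)
A(q) = -1/(8*q) + q/8 (A(q) = ((1/q)*(-1) + q)/8 = (-1/q + q)/8 = (q - 1/q)/8 = -1/(8*q) + q/8)
1/A(F(10)) = 1/((1/8)*(-1 + 96**2)/96) = 1/((1/8)*(1/96)*(-1 + 9216)) = 1/((1/8)*(1/96)*9215) = 1/(9215/768) = 768/9215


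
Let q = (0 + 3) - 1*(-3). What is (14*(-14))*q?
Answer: -1176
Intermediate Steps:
q = 6 (q = 3 + 3 = 6)
(14*(-14))*q = (14*(-14))*6 = -196*6 = -1176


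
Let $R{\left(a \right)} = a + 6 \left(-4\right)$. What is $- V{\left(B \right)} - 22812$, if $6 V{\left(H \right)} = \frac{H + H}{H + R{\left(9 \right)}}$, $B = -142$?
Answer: $- \frac{10744594}{471} \approx -22812.0$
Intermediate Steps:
$R{\left(a \right)} = -24 + a$ ($R{\left(a \right)} = a - 24 = -24 + a$)
$V{\left(H \right)} = \frac{H}{3 \left(-15 + H\right)}$ ($V{\left(H \right)} = \frac{\left(H + H\right) \frac{1}{H + \left(-24 + 9\right)}}{6} = \frac{2 H \frac{1}{H - 15}}{6} = \frac{2 H \frac{1}{-15 + H}}{6} = \frac{H}{3 \left(-15 + H\right)}$)
$- V{\left(B \right)} - 22812 = - \frac{-142}{3 \left(-15 - 142\right)} - 22812 = - \frac{-142}{3 \left(-157\right)} - 22812 = - \frac{\left(-142\right) \left(-1\right)}{3 \cdot 157} - 22812 = \left(-1\right) \frac{142}{471} - 22812 = - \frac{142}{471} - 22812 = - \frac{10744594}{471}$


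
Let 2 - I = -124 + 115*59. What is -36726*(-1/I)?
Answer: -36726/6659 ≈ -5.5152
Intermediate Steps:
I = -6659 (I = 2 - (-124 + 115*59) = 2 - (-124 + 6785) = 2 - 1*6661 = 2 - 6661 = -6659)
-36726*(-1/I) = -36726/((-1*(-6659))) = -36726/6659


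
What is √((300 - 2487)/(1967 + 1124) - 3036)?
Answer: I*√29013557133/3091 ≈ 55.106*I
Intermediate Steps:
√((300 - 2487)/(1967 + 1124) - 3036) = √(-2187/3091 - 3036) = √(-9386463/3091) = I*√29013557133/3091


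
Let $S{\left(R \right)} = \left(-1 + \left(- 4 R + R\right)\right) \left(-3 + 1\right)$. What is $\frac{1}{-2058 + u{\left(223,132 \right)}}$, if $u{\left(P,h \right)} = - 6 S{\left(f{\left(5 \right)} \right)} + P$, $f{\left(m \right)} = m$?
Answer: $- \frac{1}{2027} \approx -0.00049334$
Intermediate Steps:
$S{\left(R \right)} = 2 + 6 R$ ($S{\left(R \right)} = \left(-1 - 3 R\right) \left(-2\right) = 2 + 6 R$)
$u{\left(P,h \right)} = -192 + P$ ($u{\left(P,h \right)} = - 6 \left(2 + 6 \cdot 5\right) + P = - 6 \left(2 + 30\right) + P = \left(-6\right) 32 + P = -192 + P$)
$\frac{1}{-2058 + u{\left(223,132 \right)}} = \frac{1}{-2058 + \left(-192 + 223\right)} = \frac{1}{-2058 + 31} = \frac{1}{-2027} = - \frac{1}{2027}$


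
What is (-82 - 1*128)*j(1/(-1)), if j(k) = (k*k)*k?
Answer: 210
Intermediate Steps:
j(k) = k**3 (j(k) = k**2*k = k**3)
(-82 - 1*128)*j(1/(-1)) = (-82 - 1*128)*(1/(-1))**3 = (-82 - 128)*(-1)**3 = -210*(-1) = 210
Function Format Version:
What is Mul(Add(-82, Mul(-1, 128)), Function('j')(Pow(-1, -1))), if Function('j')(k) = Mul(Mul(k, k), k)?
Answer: 210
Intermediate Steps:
Function('j')(k) = Pow(k, 3) (Function('j')(k) = Mul(Pow(k, 2), k) = Pow(k, 3))
Mul(Add(-82, Mul(-1, 128)), Function('j')(Pow(-1, -1))) = Mul(Add(-82, Mul(-1, 128)), Pow(Pow(-1, -1), 3)) = Mul(Add(-82, -128), Pow(-1, 3)) = Mul(-210, -1) = 210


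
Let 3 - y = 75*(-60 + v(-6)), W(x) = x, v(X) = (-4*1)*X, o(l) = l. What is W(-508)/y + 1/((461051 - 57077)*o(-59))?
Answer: -4035970477/21474853866 ≈ -0.18794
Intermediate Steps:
v(X) = -4*X
y = 2703 (y = 3 - 75*(-60 - 4*(-6)) = 3 - 75*(-60 + 24) = 3 - 75*(-36) = 3 - 1*(-2700) = 3 + 2700 = 2703)
W(-508)/y + 1/((461051 - 57077)*o(-59)) = -508/2703 + 1/((461051 - 57077)*(-59)) = -508*1/2703 - 1/59/403974 = -508/2703 + (1/403974)*(-1/59) = -508/2703 - 1/23834466 = -4035970477/21474853866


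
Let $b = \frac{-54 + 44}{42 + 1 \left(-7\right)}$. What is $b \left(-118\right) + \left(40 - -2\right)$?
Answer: $\frac{530}{7} \approx 75.714$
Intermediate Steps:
$b = - \frac{2}{7}$ ($b = - \frac{10}{42 - 7} = - \frac{10}{35} = \left(-10\right) \frac{1}{35} = - \frac{2}{7} \approx -0.28571$)
$b \left(-118\right) + \left(40 - -2\right) = \left(- \frac{2}{7}\right) \left(-118\right) + \left(40 - -2\right) = \frac{236}{7} + \left(40 + 2\right) = \frac{236}{7} + 42 = \frac{530}{7}$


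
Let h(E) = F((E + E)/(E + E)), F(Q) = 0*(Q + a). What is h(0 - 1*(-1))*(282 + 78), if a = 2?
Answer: 0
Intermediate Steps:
F(Q) = 0 (F(Q) = 0*(Q + 2) = 0*(2 + Q) = 0)
h(E) = 0
h(0 - 1*(-1))*(282 + 78) = 0*(282 + 78) = 0*360 = 0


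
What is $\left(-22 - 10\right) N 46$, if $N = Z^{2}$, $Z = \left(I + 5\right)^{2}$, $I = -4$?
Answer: $-1472$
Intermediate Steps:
$Z = 1$ ($Z = \left(-4 + 5\right)^{2} = 1^{2} = 1$)
$N = 1$ ($N = 1^{2} = 1$)
$\left(-22 - 10\right) N 46 = \left(-22 - 10\right) 1 \cdot 46 = \left(-32\right) 1 \cdot 46 = \left(-32\right) 46 = -1472$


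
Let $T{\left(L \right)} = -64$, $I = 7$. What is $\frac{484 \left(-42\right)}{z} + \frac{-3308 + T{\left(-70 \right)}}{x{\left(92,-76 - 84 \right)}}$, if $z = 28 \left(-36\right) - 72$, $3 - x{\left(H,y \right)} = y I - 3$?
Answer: $\frac{400991}{25335} \approx 15.828$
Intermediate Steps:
$x{\left(H,y \right)} = 6 - 7 y$ ($x{\left(H,y \right)} = 3 - \left(y 7 - 3\right) = 3 - \left(7 y - 3\right) = 3 - \left(-3 + 7 y\right) = 6 - 7 y$)
$z = -1080$ ($z = -1008 - 72 = -1080$)
$\frac{484 \left(-42\right)}{z} + \frac{-3308 + T{\left(-70 \right)}}{x{\left(92,-76 - 84 \right)}} = \frac{484 \left(-42\right)}{-1080} + \frac{-3308 - 64}{6 - 7 \left(-76 - 84\right)} = \left(-20328\right) \left(- \frac{1}{1080}\right) - \frac{3372}{6 - -1120} = \frac{847}{45} - \frac{3372}{6 + 1120} = \frac{847}{45} - \frac{3372}{1126} = \frac{847}{45} - \frac{1686}{563} = \frac{400991}{25335}$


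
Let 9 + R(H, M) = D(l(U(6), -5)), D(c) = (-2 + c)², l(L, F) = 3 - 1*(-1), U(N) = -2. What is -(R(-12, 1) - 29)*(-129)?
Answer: -4386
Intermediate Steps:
l(L, F) = 4 (l(L, F) = 3 + 1 = 4)
R(H, M) = -5 (R(H, M) = -9 + (-2 + 4)² = -9 + 2² = -9 + 4 = -5)
-(R(-12, 1) - 29)*(-129) = -(-5 - 29)*(-129) = -(-34)*(-129) = -1*4386 = -4386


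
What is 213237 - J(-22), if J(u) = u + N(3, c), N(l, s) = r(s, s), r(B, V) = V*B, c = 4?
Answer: 213243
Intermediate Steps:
r(B, V) = B*V
N(l, s) = s² (N(l, s) = s*s = s²)
J(u) = 16 + u (J(u) = u + 4² = u + 16 = 16 + u)
213237 - J(-22) = 213237 - (16 - 22) = 213237 - 1*(-6) = 213237 + 6 = 213243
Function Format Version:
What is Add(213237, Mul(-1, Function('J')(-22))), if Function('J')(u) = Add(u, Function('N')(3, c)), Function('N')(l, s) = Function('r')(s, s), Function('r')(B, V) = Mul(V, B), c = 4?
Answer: 213243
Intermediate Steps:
Function('r')(B, V) = Mul(B, V)
Function('N')(l, s) = Pow(s, 2) (Function('N')(l, s) = Mul(s, s) = Pow(s, 2))
Function('J')(u) = Add(16, u) (Function('J')(u) = Add(u, Pow(4, 2)) = Add(u, 16) = Add(16, u))
Add(213237, Mul(-1, Function('J')(-22))) = Add(213237, Mul(-1, Add(16, -22))) = Add(213237, Mul(-1, -6)) = Add(213237, 6) = 213243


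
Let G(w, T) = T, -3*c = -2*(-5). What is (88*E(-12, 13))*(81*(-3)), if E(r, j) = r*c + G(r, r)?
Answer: -598752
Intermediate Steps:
c = -10/3 (c = -(-2)*(-5)/3 = -⅓*10 = -10/3 ≈ -3.3333)
E(r, j) = -7*r/3 (E(r, j) = r*(-10/3) + r = -10*r/3 + r = -7*r/3)
(88*E(-12, 13))*(81*(-3)) = (88*(-7/3*(-12)))*(81*(-3)) = (88*28)*(-243) = 2464*(-243) = -598752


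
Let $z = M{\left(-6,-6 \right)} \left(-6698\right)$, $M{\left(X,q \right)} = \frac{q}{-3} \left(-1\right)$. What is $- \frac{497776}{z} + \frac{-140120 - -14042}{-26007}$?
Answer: $- \frac{938059962}{29032481} \approx -32.311$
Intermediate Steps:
$M{\left(X,q \right)} = \frac{q}{3}$ ($M{\left(X,q \right)} = q \left(- \frac{1}{3}\right) \left(-1\right) = - \frac{q}{3} \left(-1\right) = \frac{q}{3}$)
$z = 13396$ ($z = \frac{1}{3} \left(-6\right) \left(-6698\right) = \left(-2\right) \left(-6698\right) = 13396$)
$- \frac{497776}{z} + \frac{-140120 - -14042}{-26007} = - \frac{497776}{13396} + \frac{-140120 - -14042}{-26007} = \left(-497776\right) \frac{1}{13396} + \left(-140120 + 14042\right) \left(- \frac{1}{26007}\right) = - \frac{124444}{3349} - - \frac{42026}{8669} = - \frac{124444}{3349} + \frac{42026}{8669} = - \frac{938059962}{29032481}$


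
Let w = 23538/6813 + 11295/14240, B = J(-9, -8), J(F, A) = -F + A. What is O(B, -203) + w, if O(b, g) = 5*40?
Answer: 1321037197/6467808 ≈ 204.25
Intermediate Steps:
J(F, A) = A - F
B = 1 (B = -8 - 1*(-9) = -8 + 9 = 1)
O(b, g) = 200
w = 27475597/6467808 (w = 23538*(1/6813) + 11295*(1/14240) = 7846/2271 + 2259/2848 = 27475597/6467808 ≈ 4.2481)
O(B, -203) + w = 200 + 27475597/6467808 = 1321037197/6467808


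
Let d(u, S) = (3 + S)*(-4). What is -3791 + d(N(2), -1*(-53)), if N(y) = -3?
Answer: -4015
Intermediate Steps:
d(u, S) = -12 - 4*S
-3791 + d(N(2), -1*(-53)) = -3791 + (-12 - (-4)*(-53)) = -3791 + (-12 - 4*53) = -3791 + (-12 - 212) = -3791 - 224 = -4015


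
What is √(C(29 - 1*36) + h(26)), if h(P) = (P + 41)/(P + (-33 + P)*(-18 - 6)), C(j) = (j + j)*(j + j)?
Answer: √7389654/194 ≈ 14.012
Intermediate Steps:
C(j) = 4*j² (C(j) = (2*j)*(2*j) = 4*j²)
h(P) = (41 + P)/(792 - 23*P) (h(P) = (41 + P)/(P + (-33 + P)*(-24)) = (41 + P)/(P + (792 - 24*P)) = (41 + P)/(792 - 23*P))
√(C(29 - 1*36) + h(26)) = √(4*(29 - 1*36)² + (-41 - 1*26)/(-792 + 23*26)) = √(4*(29 - 36)² + (-41 - 26)/(-792 + 598)) = √(4*(-7)² - 67/(-194)) = √(4*49 - 1/194*(-67)) = √(196 + 67/194) = √(38091/194) = √7389654/194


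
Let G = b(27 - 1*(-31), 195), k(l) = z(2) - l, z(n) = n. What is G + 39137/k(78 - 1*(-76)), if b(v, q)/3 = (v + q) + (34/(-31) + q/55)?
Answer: 26375531/51832 ≈ 508.87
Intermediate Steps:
k(l) = 2 - l
b(v, q) = -102/31 + 3*v + 168*q/55 (b(v, q) = 3*((v + q) + (34/(-31) + q/55)) = 3*((q + v) + (34*(-1/31) + q*(1/55))) = 3*((q + v) + (-34/31 + q/55)) = 3*(-34/31 + v + 56*q/55) = -102/31 + 3*v + 168*q/55)
G = 261324/341 (G = -102/31 + 3*(27 - 1*(-31)) + (168/55)*195 = -102/31 + 3*(27 + 31) + 6552/11 = -102/31 + 3*58 + 6552/11 = -102/31 + 174 + 6552/11 = 261324/341 ≈ 766.35)
G + 39137/k(78 - 1*(-76)) = 261324/341 + 39137/(2 - (78 - 1*(-76))) = 261324/341 + 39137/(2 - (78 + 76)) = 261324/341 + 39137/(2 - 1*154) = 261324/341 + 39137/(2 - 154) = 261324/341 + 39137/(-152) = 261324/341 + 39137*(-1/152) = 261324/341 - 39137/152 = 26375531/51832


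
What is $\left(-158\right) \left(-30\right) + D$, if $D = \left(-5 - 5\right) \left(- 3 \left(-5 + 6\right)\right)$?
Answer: $4770$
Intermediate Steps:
$D = 30$ ($D = - 10 \left(\left(-3\right) 1\right) = \left(-10\right) \left(-3\right) = 30$)
$\left(-158\right) \left(-30\right) + D = \left(-158\right) \left(-30\right) + 30 = 4740 + 30 = 4770$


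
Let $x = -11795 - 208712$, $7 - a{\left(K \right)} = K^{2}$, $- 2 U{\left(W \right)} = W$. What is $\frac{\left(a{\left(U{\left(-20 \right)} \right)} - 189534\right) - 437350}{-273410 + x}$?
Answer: $\frac{626977}{493917} \approx 1.2694$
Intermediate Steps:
$U{\left(W \right)} = - \frac{W}{2}$
$a{\left(K \right)} = 7 - K^{2}$
$x = -220507$
$\frac{\left(a{\left(U{\left(-20 \right)} \right)} - 189534\right) - 437350}{-273410 + x} = \frac{\left(\left(7 - \left(\left(- \frac{1}{2}\right) \left(-20\right)\right)^{2}\right) - 189534\right) - 437350}{-273410 - 220507} = \frac{\left(\left(7 - 10^{2}\right) - 189534\right) - 437350}{-493917} = \left(\left(\left(7 - 100\right) - 189534\right) - 437350\right) \left(- \frac{1}{493917}\right) = \left(\left(-93 - 189534\right) - 437350\right) \left(- \frac{1}{493917}\right) = \left(-189627 - 437350\right) \left(- \frac{1}{493917}\right) = \left(-626977\right) \left(- \frac{1}{493917}\right) = \frac{626977}{493917}$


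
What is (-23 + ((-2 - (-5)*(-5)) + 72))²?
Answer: 484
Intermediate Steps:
(-23 + ((-2 - (-5)*(-5)) + 72))² = (-23 + ((-2 - 1*25) + 72))² = (-23 + ((-2 - 25) + 72))² = (-23 + (-27 + 72))² = (-23 + 45)² = 22² = 484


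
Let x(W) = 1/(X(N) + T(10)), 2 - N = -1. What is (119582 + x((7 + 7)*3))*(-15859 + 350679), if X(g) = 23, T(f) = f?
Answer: 1321269027740/33 ≈ 4.0038e+10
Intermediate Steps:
N = 3 (N = 2 - 1*(-1) = 2 + 1 = 3)
x(W) = 1/33 (x(W) = 1/(23 + 10) = 1/33)
(119582 + x((7 + 7)*3))*(-15859 + 350679) = (119582 + 1/33)*(-15859 + 350679) = (3946207/33)*334820 = 1321269027740/33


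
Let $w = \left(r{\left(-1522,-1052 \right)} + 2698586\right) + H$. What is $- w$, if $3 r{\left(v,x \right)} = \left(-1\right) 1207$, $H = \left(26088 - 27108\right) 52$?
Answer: $- \frac{7935431}{3} \approx -2.6451 \cdot 10^{6}$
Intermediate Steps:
$H = -53040$ ($H = \left(-1020\right) 52 = -53040$)
$r{\left(v,x \right)} = - \frac{1207}{3}$ ($r{\left(v,x \right)} = \frac{\left(-1\right) 1207}{3} = \frac{1}{3} \left(-1207\right) = - \frac{1207}{3}$)
$w = \frac{7935431}{3}$ ($w = \left(- \frac{1207}{3} + 2698586\right) - 53040 = \frac{8094551}{3} - 53040 = \frac{7935431}{3} \approx 2.6451 \cdot 10^{6}$)
$- w = \left(-1\right) \frac{7935431}{3} = - \frac{7935431}{3}$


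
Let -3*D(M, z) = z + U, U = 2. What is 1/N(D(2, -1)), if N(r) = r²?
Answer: 9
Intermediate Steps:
D(M, z) = -⅔ - z/3 (D(M, z) = -(z + 2)/3 = -(2 + z)/3 = -⅔ - z/3)
1/N(D(2, -1)) = 1/((-⅔ - ⅓*(-1))²) = 1/((-⅔ + ⅓)²) = 1/((-⅓)²) = 1/(⅑) = 9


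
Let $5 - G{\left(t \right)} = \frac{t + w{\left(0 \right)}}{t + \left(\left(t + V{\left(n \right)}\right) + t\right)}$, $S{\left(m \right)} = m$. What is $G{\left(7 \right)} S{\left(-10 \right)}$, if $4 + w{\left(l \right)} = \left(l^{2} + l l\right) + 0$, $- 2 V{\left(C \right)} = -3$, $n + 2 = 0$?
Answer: $- \frac{146}{3} \approx -48.667$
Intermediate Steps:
$n = -2$ ($n = -2 + 0 = -2$)
$V{\left(C \right)} = \frac{3}{2}$ ($V{\left(C \right)} = \left(- \frac{1}{2}\right) \left(-3\right) = \frac{3}{2}$)
$w{\left(l \right)} = -4 + 2 l^{2}$ ($w{\left(l \right)} = -4 + \left(\left(l^{2} + l l\right) + 0\right) = -4 + \left(\left(l^{2} + l^{2}\right) + 0\right) = -4 + \left(2 l^{2} + 0\right) = -4 + 2 l^{2}$)
$G{\left(t \right)} = 5 - \frac{-4 + t}{\frac{3}{2} + 3 t}$ ($G{\left(t \right)} = 5 - \frac{t - \left(4 - 2 \cdot 0^{2}\right)}{t + \left(\left(t + \frac{3}{2}\right) + t\right)} = 5 - \frac{t + \left(-4 + 2 \cdot 0\right)}{t + \left(\left(\frac{3}{2} + t\right) + t\right)} = 5 - \frac{t + \left(-4 + 0\right)}{t + \left(\frac{3}{2} + 2 t\right)} = 5 - \frac{t - 4}{\frac{3}{2} + 3 t} = 5 - \frac{-4 + t}{\frac{3}{2} + 3 t}$)
$G{\left(7 \right)} S{\left(-10 \right)} = \frac{23 + 28 \cdot 7}{3 \left(1 + 2 \cdot 7\right)} \left(-10\right) = \frac{23 + 196}{3 \left(1 + 14\right)} \left(-10\right) = \frac{1}{3} \cdot \frac{1}{15} \cdot 219 \left(-10\right) = \frac{73}{15} \left(-10\right) = - \frac{146}{3}$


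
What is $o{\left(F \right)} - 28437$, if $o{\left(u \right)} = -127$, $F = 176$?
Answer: $-28564$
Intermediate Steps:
$o{\left(F \right)} - 28437 = -127 - 28437 = -28564$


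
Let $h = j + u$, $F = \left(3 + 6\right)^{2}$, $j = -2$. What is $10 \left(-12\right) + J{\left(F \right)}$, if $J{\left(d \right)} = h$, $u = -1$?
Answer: $-123$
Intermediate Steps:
$F = 81$ ($F = 9^{2} = 81$)
$h = -3$ ($h = -2 - 1 = -3$)
$J{\left(d \right)} = -3$
$10 \left(-12\right) + J{\left(F \right)} = 10 \left(-12\right) - 3 = -120 - 3 = -123$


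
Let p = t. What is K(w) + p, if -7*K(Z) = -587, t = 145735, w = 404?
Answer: 1020732/7 ≈ 1.4582e+5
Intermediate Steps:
p = 145735
K(Z) = 587/7 (K(Z) = -⅐*(-587) = 587/7)
K(w) + p = 587/7 + 145735 = 1020732/7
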